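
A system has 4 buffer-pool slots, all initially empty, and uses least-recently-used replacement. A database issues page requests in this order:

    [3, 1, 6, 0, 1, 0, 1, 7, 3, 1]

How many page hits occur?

3: fault, frames {3}
1: fault, frames {3,1}
6: fault, frames {3,1,6}
0: fault, frames {3,1,6,0}
1: hit
0: hit
1: hit
7: fault, evict 3, frames {6,0,1,7}
3: fault, evict 6, frames {0,1,7,3}
1: hit
Hits: 4.

4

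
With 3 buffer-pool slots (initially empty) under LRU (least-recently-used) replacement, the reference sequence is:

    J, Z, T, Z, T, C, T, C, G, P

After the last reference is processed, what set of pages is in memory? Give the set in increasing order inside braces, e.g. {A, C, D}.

{C, G, P}

J: fault, frames [J]
Z: fault, frames [J, Z]
T: fault, frames [J, Z, T]
Z: hit
T: hit
C: fault, evict J, frames [Z, T, C]
T: hit
C: hit
G: fault, evict Z, frames [T, C, G]
P: fault, evict T, frames [C, G, P]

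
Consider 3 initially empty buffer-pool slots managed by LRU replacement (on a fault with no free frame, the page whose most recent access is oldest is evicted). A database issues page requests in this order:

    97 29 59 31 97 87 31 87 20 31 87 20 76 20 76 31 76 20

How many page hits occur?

9

97: miss, frames (97)
29: miss, frames (97 29)
59: miss, frames (97 29 59)
31: miss, evict 97, frames (29 59 31)
97: miss, evict 29, frames (59 31 97)
87: miss, evict 59, frames (31 97 87)
31: hit
87: hit
20: miss, evict 97, frames (31 87 20)
31: hit
87: hit
20: hit
76: miss, evict 31, frames (87 20 76)
20: hit
76: hit
31: miss, evict 87, frames (20 76 31)
76: hit
20: hit
Hits: 9.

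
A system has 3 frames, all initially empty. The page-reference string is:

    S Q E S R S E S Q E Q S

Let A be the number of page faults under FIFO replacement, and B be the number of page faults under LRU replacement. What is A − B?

2

Under FIFO: F F F . F F . . F F . . → 7 faults.
Under LRU: F F F . F . . . F . . . → 5 faults.
A − B = 7 − 5 = 2.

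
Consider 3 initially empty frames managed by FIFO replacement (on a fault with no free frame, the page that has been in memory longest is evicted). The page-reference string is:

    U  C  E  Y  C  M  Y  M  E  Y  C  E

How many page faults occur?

U → fault, frames [U]
C → fault, frames [U, C]
E → fault, frames [U, C, E]
Y → fault, evict U, frames [C, E, Y]
C → hit
M → fault, evict C, frames [E, Y, M]
Y → hit
M → hit
E → hit
Y → hit
C → fault, evict E, frames [Y, M, C]
E → fault, evict Y, frames [M, C, E]
Page faults: 7.

7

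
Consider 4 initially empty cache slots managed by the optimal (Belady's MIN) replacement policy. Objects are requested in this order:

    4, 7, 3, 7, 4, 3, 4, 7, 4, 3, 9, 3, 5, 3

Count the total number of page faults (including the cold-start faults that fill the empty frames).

4 -> miss, frames {4}
7 -> miss, frames {4,7}
3 -> miss, frames {4,7,3}
7 -> hit
4 -> hit
3 -> hit
4 -> hit
7 -> hit
4 -> hit
3 -> hit
9 -> miss, frames {4,7,3,9}
3 -> hit
5 -> miss, evict 9, frames {4,7,3,5}
3 -> hit
Page faults: 5.

5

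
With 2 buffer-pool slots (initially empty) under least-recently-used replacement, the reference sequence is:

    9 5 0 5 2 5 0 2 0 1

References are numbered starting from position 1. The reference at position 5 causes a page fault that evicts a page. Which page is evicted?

0

pos 1: 9: miss, frames (9)
pos 2: 5: miss, frames (9 5)
pos 3: 0: miss, evict 9, frames (5 0)
pos 4: 5: hit
pos 5: 2: miss, evict 0, frames (5 2)
At position 5, page 0 is evicted.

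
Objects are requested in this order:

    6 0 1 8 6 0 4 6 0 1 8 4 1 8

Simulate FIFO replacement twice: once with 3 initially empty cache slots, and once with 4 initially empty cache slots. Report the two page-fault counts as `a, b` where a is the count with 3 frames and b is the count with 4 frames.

9, 10

3 frames: F F F F F F F . . F F . . . → 9 faults.
4 frames: F F F F . . F F F F F F . . → 10 faults.
10 > 9: adding a frame increased faults — Belady's anomaly.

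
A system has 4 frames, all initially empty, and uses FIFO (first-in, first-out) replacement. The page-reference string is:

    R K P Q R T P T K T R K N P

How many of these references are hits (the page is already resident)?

5

R: miss, frames (R)
K: miss, frames (R K)
P: miss, frames (R K P)
Q: miss, frames (R K P Q)
R: hit
T: miss, evict R, frames (K P Q T)
P: hit
T: hit
K: hit
T: hit
R: miss, evict K, frames (P Q T R)
K: miss, evict P, frames (Q T R K)
N: miss, evict Q, frames (T R K N)
P: miss, evict T, frames (R K N P)
Hits: 5.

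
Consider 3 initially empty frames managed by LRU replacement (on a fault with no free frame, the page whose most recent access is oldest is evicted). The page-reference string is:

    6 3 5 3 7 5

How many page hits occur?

6 → fault, frames (6)
3 → fault, frames (6 3)
5 → fault, frames (6 3 5)
3 → hit
7 → fault, evict 6, frames (5 3 7)
5 → hit
Hits: 2.

2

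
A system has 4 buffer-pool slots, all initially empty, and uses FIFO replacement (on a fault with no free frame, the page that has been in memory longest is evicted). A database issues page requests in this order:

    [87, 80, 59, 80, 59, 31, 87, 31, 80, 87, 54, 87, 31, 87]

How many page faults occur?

87 -> fault, frames [87]
80 -> fault, frames [87, 80]
59 -> fault, frames [87, 80, 59]
80 -> hit
59 -> hit
31 -> fault, frames [87, 80, 59, 31]
87 -> hit
31 -> hit
80 -> hit
87 -> hit
54 -> fault, evict 87, frames [80, 59, 31, 54]
87 -> fault, evict 80, frames [59, 31, 54, 87]
31 -> hit
87 -> hit
Page faults: 6.

6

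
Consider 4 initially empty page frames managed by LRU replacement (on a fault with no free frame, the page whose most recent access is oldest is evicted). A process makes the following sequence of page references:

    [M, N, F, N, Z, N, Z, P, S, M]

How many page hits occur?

3

M -> fault, frames (M)
N -> fault, frames (M N)
F -> fault, frames (M N F)
N -> hit
Z -> fault, frames (M F N Z)
N -> hit
Z -> hit
P -> fault, evict M, frames (F N Z P)
S -> fault, evict F, frames (N Z P S)
M -> fault, evict N, frames (Z P S M)
Hits: 3.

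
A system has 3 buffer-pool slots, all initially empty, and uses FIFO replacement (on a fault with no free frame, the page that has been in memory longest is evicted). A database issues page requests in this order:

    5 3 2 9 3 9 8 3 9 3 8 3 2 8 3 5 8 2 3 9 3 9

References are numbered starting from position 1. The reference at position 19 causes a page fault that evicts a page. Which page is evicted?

2

pos 1: 5: miss, frames {5}
pos 2: 3: miss, frames {5,3}
pos 3: 2: miss, frames {5,3,2}
pos 4: 9: miss, evict 5, frames {3,2,9}
pos 5: 3: hit
pos 6: 9: hit
pos 7: 8: miss, evict 3, frames {2,9,8}
pos 8: 3: miss, evict 2, frames {9,8,3}
pos 9: 9: hit
pos 10: 3: hit
pos 11: 8: hit
pos 12: 3: hit
pos 13: 2: miss, evict 9, frames {8,3,2}
pos 14: 8: hit
pos 15: 3: hit
pos 16: 5: miss, evict 8, frames {3,2,5}
pos 17: 8: miss, evict 3, frames {2,5,8}
pos 18: 2: hit
pos 19: 3: miss, evict 2, frames {5,8,3}
At position 19, page 2 is evicted.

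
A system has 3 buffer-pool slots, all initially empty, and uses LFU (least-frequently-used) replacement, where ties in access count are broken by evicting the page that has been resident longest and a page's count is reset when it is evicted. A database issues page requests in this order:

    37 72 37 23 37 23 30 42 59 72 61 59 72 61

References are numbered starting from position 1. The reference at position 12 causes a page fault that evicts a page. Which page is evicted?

61

pos 1: 37: fault, frames {37}
pos 2: 72: fault, frames {37,72}
pos 3: 37: hit
pos 4: 23: fault, frames {37,72,23}
pos 5: 37: hit
pos 6: 23: hit
pos 7: 30: fault, evict 72, frames {37,23,30}
pos 8: 42: fault, evict 30, frames {37,23,42}
pos 9: 59: fault, evict 42, frames {37,23,59}
pos 10: 72: fault, evict 59, frames {37,23,72}
pos 11: 61: fault, evict 72, frames {37,23,61}
pos 12: 59: fault, evict 61, frames {37,23,59}
At position 12, page 61 is evicted.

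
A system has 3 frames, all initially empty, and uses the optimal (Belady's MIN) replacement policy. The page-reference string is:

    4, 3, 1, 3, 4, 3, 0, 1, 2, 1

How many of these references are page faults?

4: miss, frames [4]
3: miss, frames [4, 3]
1: miss, frames [4, 3, 1]
3: hit
4: hit
3: hit
0: miss, evict 3, frames [4, 1, 0]
1: hit
2: miss, evict 0, frames [4, 1, 2]
1: hit
Page faults: 5.

5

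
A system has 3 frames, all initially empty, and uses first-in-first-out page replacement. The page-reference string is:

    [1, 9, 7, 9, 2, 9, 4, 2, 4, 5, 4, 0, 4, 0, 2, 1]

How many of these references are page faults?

9

1 -> fault, frames (1)
9 -> fault, frames (1 9)
7 -> fault, frames (1 9 7)
9 -> hit
2 -> fault, evict 1, frames (9 7 2)
9 -> hit
4 -> fault, evict 9, frames (7 2 4)
2 -> hit
4 -> hit
5 -> fault, evict 7, frames (2 4 5)
4 -> hit
0 -> fault, evict 2, frames (4 5 0)
4 -> hit
0 -> hit
2 -> fault, evict 4, frames (5 0 2)
1 -> fault, evict 5, frames (0 2 1)
Page faults: 9.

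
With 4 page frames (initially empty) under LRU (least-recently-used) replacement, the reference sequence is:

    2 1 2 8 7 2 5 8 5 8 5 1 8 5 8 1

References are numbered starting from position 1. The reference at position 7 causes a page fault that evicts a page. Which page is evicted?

1

pos 1: 2: fault, frames {2}
pos 2: 1: fault, frames {2,1}
pos 3: 2: hit
pos 4: 8: fault, frames {1,2,8}
pos 5: 7: fault, frames {1,2,8,7}
pos 6: 2: hit
pos 7: 5: fault, evict 1, frames {8,7,2,5}
At position 7, page 1 is evicted.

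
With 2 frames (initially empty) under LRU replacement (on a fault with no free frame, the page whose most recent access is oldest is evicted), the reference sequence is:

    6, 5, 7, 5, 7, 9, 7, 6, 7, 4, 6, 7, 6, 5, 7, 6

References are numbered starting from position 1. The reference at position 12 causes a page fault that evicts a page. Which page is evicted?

4

pos 1: 6 -> fault, frames (6)
pos 2: 5 -> fault, frames (6 5)
pos 3: 7 -> fault, evict 6, frames (5 7)
pos 4: 5 -> hit
pos 5: 7 -> hit
pos 6: 9 -> fault, evict 5, frames (7 9)
pos 7: 7 -> hit
pos 8: 6 -> fault, evict 9, frames (7 6)
pos 9: 7 -> hit
pos 10: 4 -> fault, evict 6, frames (7 4)
pos 11: 6 -> fault, evict 7, frames (4 6)
pos 12: 7 -> fault, evict 4, frames (6 7)
At position 12, page 4 is evicted.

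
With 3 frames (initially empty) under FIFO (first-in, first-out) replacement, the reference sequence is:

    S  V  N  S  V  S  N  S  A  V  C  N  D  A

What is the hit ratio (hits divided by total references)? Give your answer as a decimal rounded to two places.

S → fault, frames (S)
V → fault, frames (S V)
N → fault, frames (S V N)
S → hit
V → hit
S → hit
N → hit
S → hit
A → fault, evict S, frames (V N A)
V → hit
C → fault, evict V, frames (N A C)
N → hit
D → fault, evict N, frames (A C D)
A → hit
Hits: 8 of 14 references → 8/14 = 0.5714.

0.57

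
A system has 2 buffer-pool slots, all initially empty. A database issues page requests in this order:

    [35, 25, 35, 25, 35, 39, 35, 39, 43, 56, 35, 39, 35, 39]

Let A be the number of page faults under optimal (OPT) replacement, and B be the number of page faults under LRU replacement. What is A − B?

-1

Under OPT: F F . . . F . . F F . F . . → 6 faults.
Under LRU: F F . . . F . . F F F F . . → 7 faults.
A − B = 6 − 7 = -1.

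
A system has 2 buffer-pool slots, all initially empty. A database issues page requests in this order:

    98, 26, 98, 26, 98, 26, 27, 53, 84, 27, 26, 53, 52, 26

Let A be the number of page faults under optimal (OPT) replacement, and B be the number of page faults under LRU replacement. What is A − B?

-2

Under OPT: F F . . . . F F F . F F F . → 8 faults.
Under LRU: F F . . . . F F F F F F F F → 10 faults.
A − B = 8 − 10 = -2.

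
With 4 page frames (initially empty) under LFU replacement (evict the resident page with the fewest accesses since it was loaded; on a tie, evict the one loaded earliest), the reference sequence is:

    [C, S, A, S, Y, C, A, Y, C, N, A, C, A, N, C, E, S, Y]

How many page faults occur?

C → fault, frames (C)
S → fault, frames (C S)
A → fault, frames (C S A)
S → hit
Y → fault, frames (C S A Y)
C → hit
A → hit
Y → hit
C → hit
N → fault, evict S, frames (C A Y N)
A → hit
C → hit
A → hit
N → hit
C → hit
E → fault, evict Y, frames (C A N E)
S → fault, evict E, frames (C A N S)
Y → fault, evict S, frames (C A N Y)
Page faults: 8.

8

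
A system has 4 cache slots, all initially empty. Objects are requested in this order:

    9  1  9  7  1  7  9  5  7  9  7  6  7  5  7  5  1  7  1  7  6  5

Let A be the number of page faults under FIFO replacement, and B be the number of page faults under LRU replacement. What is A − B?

-1

Under FIFO: F F . F . . . F . . . F . . . . . . . . . . → 5 faults.
Under LRU: F F . F . . . F . . . F . . . . F . . . . . → 6 faults.
A − B = 5 − 6 = -1.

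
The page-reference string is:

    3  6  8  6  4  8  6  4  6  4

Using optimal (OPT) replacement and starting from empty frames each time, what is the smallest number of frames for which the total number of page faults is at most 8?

2

f=1: 10 faults
f=2: 5 faults
f=3: 4 faults
f=4: 4 faults
Smallest f with faults ≤ 8 is 2.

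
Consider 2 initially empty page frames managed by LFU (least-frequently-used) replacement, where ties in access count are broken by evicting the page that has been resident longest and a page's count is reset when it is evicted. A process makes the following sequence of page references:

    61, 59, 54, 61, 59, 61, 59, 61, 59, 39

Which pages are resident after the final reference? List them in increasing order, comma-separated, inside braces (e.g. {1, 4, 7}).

{39, 59}

61 -> fault, frames (61)
59 -> fault, frames (61 59)
54 -> fault, evict 61, frames (59 54)
61 -> fault, evict 59, frames (54 61)
59 -> fault, evict 54, frames (61 59)
61 -> hit
59 -> hit
61 -> hit
59 -> hit
39 -> fault, evict 61, frames (59 39)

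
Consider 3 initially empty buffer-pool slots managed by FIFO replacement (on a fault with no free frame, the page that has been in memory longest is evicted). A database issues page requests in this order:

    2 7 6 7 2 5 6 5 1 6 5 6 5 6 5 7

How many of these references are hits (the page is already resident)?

10

2: fault, frames {2}
7: fault, frames {2,7}
6: fault, frames {2,7,6}
7: hit
2: hit
5: fault, evict 2, frames {7,6,5}
6: hit
5: hit
1: fault, evict 7, frames {6,5,1}
6: hit
5: hit
6: hit
5: hit
6: hit
5: hit
7: fault, evict 6, frames {5,1,7}
Hits: 10.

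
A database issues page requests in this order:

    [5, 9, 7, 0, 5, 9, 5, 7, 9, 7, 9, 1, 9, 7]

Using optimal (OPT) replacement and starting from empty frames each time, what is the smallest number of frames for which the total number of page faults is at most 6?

f=1: 14 faults
f=2: 8 faults
f=3: 6 faults
f=4: 5 faults
f=5: 5 faults
Smallest f with faults ≤ 6 is 3.

3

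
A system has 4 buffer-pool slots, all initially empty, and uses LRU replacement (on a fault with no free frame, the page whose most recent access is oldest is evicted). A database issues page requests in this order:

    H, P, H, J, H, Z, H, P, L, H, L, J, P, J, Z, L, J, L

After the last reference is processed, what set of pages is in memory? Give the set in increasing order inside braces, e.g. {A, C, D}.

H -> fault, frames {H}
P -> fault, frames {H,P}
H -> hit
J -> fault, frames {P,H,J}
H -> hit
Z -> fault, frames {P,J,H,Z}
H -> hit
P -> hit
L -> fault, evict J, frames {Z,H,P,L}
H -> hit
L -> hit
J -> fault, evict Z, frames {P,H,L,J}
P -> hit
J -> hit
Z -> fault, evict H, frames {L,P,J,Z}
L -> hit
J -> hit
L -> hit

{J, L, P, Z}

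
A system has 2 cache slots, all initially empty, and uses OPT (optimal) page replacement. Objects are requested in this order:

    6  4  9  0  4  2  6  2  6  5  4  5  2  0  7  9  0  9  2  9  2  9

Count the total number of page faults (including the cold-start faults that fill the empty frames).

13

6 -> miss, frames [6]
4 -> miss, frames [6, 4]
9 -> miss, evict 6, frames [4, 9]
0 -> miss, evict 9, frames [4, 0]
4 -> hit
2 -> miss, evict 0, frames [4, 2]
6 -> miss, evict 4, frames [2, 6]
2 -> hit
6 -> hit
5 -> miss, evict 6, frames [2, 5]
4 -> miss, evict 2, frames [5, 4]
5 -> hit
2 -> miss, evict 4, frames [5, 2]
0 -> miss, evict 5, frames [2, 0]
7 -> miss, evict 2, frames [0, 7]
9 -> miss, evict 7, frames [0, 9]
0 -> hit
9 -> hit
2 -> miss, evict 0, frames [9, 2]
9 -> hit
2 -> hit
9 -> hit
Page faults: 13.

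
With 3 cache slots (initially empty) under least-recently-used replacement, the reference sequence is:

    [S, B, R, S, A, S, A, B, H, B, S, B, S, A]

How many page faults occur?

8

S: miss, frames (S)
B: miss, frames (S B)
R: miss, frames (S B R)
S: hit
A: miss, evict B, frames (R S A)
S: hit
A: hit
B: miss, evict R, frames (S A B)
H: miss, evict S, frames (A B H)
B: hit
S: miss, evict A, frames (H B S)
B: hit
S: hit
A: miss, evict H, frames (B S A)
Page faults: 8.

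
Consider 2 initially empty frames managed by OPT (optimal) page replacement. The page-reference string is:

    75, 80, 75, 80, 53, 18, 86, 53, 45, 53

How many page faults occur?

6

75: fault, frames {75}
80: fault, frames {75,80}
75: hit
80: hit
53: fault, evict 80, frames {75,53}
18: fault, evict 75, frames {53,18}
86: fault, evict 18, frames {53,86}
53: hit
45: fault, evict 86, frames {53,45}
53: hit
Page faults: 6.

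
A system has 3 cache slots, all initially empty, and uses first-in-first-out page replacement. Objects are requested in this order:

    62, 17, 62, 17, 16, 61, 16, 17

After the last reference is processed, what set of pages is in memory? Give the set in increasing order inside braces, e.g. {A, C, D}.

62 -> fault, frames [62]
17 -> fault, frames [62, 17]
62 -> hit
17 -> hit
16 -> fault, frames [62, 17, 16]
61 -> fault, evict 62, frames [17, 16, 61]
16 -> hit
17 -> hit

{16, 17, 61}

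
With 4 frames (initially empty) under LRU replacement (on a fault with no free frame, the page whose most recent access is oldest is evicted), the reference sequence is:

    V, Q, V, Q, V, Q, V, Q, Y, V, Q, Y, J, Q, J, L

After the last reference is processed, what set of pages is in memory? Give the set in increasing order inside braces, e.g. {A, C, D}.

V -> fault, frames {V}
Q -> fault, frames {V,Q}
V -> hit
Q -> hit
V -> hit
Q -> hit
V -> hit
Q -> hit
Y -> fault, frames {V,Q,Y}
V -> hit
Q -> hit
Y -> hit
J -> fault, frames {V,Q,Y,J}
Q -> hit
J -> hit
L -> fault, evict V, frames {Y,Q,J,L}

{J, L, Q, Y}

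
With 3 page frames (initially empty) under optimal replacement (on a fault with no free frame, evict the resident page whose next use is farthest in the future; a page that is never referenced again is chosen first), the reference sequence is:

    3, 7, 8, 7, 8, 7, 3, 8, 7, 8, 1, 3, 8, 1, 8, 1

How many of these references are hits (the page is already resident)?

3: fault, frames [3]
7: fault, frames [3, 7]
8: fault, frames [3, 7, 8]
7: hit
8: hit
7: hit
3: hit
8: hit
7: hit
8: hit
1: fault, evict 7, frames [3, 8, 1]
3: hit
8: hit
1: hit
8: hit
1: hit
Hits: 12.

12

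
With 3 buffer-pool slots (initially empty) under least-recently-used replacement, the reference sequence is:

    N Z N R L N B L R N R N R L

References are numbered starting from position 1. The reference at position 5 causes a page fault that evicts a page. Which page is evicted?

pos 1: N -> fault, frames (N)
pos 2: Z -> fault, frames (N Z)
pos 3: N -> hit
pos 4: R -> fault, frames (Z N R)
pos 5: L -> fault, evict Z, frames (N R L)
At position 5, page Z is evicted.

Z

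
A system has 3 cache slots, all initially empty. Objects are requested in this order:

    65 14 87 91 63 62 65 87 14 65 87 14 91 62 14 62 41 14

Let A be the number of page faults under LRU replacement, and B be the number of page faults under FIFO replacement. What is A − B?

Under LRU: F F F F F F F F F . . . F F . . F . → 12 faults.
Under FIFO: F F F F F F F F F . . . F F . . F F → 13 faults.
A − B = 12 − 13 = -1.

-1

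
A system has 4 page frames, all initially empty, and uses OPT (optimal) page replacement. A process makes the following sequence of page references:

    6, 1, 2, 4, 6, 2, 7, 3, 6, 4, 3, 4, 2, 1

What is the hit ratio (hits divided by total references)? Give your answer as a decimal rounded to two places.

6 -> miss, frames {6}
1 -> miss, frames {6,1}
2 -> miss, frames {6,1,2}
4 -> miss, frames {6,1,2,4}
6 -> hit
2 -> hit
7 -> miss, evict 1, frames {6,2,4,7}
3 -> miss, evict 7, frames {6,2,4,3}
6 -> hit
4 -> hit
3 -> hit
4 -> hit
2 -> hit
1 -> miss, evict 3, frames {6,2,4,1}
Hits: 7 of 14 references → 7/14 = 0.5000.

0.50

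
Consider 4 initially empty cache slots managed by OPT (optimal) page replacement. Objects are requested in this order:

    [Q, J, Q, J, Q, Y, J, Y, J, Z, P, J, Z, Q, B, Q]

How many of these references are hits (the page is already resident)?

10

Q -> miss, frames (Q)
J -> miss, frames (Q J)
Q -> hit
J -> hit
Q -> hit
Y -> miss, frames (Q J Y)
J -> hit
Y -> hit
J -> hit
Z -> miss, frames (Q J Y Z)
P -> miss, evict Y, frames (Q J Z P)
J -> hit
Z -> hit
Q -> hit
B -> miss, evict P, frames (Q J Z B)
Q -> hit
Hits: 10.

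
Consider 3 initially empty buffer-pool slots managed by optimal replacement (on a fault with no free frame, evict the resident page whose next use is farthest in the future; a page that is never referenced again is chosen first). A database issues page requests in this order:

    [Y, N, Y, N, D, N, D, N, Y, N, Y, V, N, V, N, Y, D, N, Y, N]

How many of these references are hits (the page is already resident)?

15

Y → miss, frames [Y]
N → miss, frames [Y, N]
Y → hit
N → hit
D → miss, frames [Y, N, D]
N → hit
D → hit
N → hit
Y → hit
N → hit
Y → hit
V → miss, evict D, frames [Y, N, V]
N → hit
V → hit
N → hit
Y → hit
D → miss, evict V, frames [Y, N, D]
N → hit
Y → hit
N → hit
Hits: 15.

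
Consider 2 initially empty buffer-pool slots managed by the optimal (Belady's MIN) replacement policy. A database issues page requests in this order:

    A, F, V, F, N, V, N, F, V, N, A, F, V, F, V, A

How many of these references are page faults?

9

A → fault, frames [A]
F → fault, frames [A, F]
V → fault, evict A, frames [F, V]
F → hit
N → fault, evict F, frames [V, N]
V → hit
N → hit
F → fault, evict N, frames [V, F]
V → hit
N → fault, evict V, frames [F, N]
A → fault, evict N, frames [F, A]
F → hit
V → fault, evict A, frames [F, V]
F → hit
V → hit
A → fault, evict V, frames [F, A]
Page faults: 9.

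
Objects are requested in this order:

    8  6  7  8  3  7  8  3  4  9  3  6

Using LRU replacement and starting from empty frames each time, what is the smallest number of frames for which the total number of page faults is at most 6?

f=1: 12 faults
f=2: 12 faults
f=3: 7 faults
f=4: 7 faults
f=5: 7 faults
f=6: 6 faults
Smallest f with faults ≤ 6 is 6.

6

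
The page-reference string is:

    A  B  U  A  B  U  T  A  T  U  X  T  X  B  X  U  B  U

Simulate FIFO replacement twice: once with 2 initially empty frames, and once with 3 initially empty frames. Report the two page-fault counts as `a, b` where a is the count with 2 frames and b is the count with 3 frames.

15, 8

2 frames: F F F F F F F F . F F F . F F F F . → 15 faults.
3 frames: F F F . . . F F . . F . . F . F . . → 8 faults.
8 < 15: adding a frame reduced faults, as is typical.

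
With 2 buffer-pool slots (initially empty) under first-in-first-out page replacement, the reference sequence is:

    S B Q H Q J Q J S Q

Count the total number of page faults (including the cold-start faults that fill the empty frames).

7

S: miss, frames (S)
B: miss, frames (S B)
Q: miss, evict S, frames (B Q)
H: miss, evict B, frames (Q H)
Q: hit
J: miss, evict Q, frames (H J)
Q: miss, evict H, frames (J Q)
J: hit
S: miss, evict J, frames (Q S)
Q: hit
Page faults: 7.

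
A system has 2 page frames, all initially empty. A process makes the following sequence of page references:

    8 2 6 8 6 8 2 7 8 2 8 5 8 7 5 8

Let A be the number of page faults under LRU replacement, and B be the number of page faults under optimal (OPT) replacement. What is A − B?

3

Under LRU: F F F F . . F F F F . F . F F F → 12 faults.
Under OPT: F F F . . . F F . F . F . F . F → 9 faults.
A − B = 12 − 9 = 3.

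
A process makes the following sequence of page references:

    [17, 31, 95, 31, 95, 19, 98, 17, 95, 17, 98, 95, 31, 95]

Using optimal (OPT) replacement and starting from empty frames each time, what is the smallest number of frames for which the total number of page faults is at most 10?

f=1: 14 faults
f=2: 8 faults
f=3: 6 faults
f=4: 5 faults
f=5: 5 faults
Smallest f with faults ≤ 10 is 2.

2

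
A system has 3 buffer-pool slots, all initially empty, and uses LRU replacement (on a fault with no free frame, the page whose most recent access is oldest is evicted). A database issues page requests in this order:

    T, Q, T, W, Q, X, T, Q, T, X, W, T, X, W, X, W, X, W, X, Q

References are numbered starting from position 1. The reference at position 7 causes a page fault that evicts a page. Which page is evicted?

pos 1: T → fault, frames (T)
pos 2: Q → fault, frames (T Q)
pos 3: T → hit
pos 4: W → fault, frames (Q T W)
pos 5: Q → hit
pos 6: X → fault, evict T, frames (W Q X)
pos 7: T → fault, evict W, frames (Q X T)
At position 7, page W is evicted.

W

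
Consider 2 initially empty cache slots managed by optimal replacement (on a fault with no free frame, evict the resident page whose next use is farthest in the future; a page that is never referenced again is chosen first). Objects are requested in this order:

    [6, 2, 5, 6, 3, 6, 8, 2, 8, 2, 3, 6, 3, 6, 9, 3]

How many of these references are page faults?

6 → fault, frames {6}
2 → fault, frames {6,2}
5 → fault, evict 2, frames {6,5}
6 → hit
3 → fault, evict 5, frames {6,3}
6 → hit
8 → fault, evict 6, frames {3,8}
2 → fault, evict 3, frames {8,2}
8 → hit
2 → hit
3 → fault, evict 2, frames {8,3}
6 → fault, evict 8, frames {3,6}
3 → hit
6 → hit
9 → fault, evict 6, frames {3,9}
3 → hit
Page faults: 9.

9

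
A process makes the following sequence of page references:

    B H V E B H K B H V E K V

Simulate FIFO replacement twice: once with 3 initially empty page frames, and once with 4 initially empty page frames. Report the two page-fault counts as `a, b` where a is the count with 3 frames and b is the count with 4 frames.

3 frames: F F F F F F F . . F F . . → 9 faults.
4 frames: F F F F . . F F F F F F . → 10 faults.
10 > 9: adding a frame increased faults — Belady's anomaly.

9, 10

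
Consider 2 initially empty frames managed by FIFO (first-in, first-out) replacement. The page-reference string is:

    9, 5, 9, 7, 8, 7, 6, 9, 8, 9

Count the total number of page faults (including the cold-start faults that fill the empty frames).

7

9: miss, frames {9}
5: miss, frames {9,5}
9: hit
7: miss, evict 9, frames {5,7}
8: miss, evict 5, frames {7,8}
7: hit
6: miss, evict 7, frames {8,6}
9: miss, evict 8, frames {6,9}
8: miss, evict 6, frames {9,8}
9: hit
Page faults: 7.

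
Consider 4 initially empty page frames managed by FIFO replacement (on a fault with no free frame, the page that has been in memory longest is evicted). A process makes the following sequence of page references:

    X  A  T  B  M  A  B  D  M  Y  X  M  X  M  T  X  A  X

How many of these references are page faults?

X → miss, frames {X}
A → miss, frames {X,A}
T → miss, frames {X,A,T}
B → miss, frames {X,A,T,B}
M → miss, evict X, frames {A,T,B,M}
A → hit
B → hit
D → miss, evict A, frames {T,B,M,D}
M → hit
Y → miss, evict T, frames {B,M,D,Y}
X → miss, evict B, frames {M,D,Y,X}
M → hit
X → hit
M → hit
T → miss, evict M, frames {D,Y,X,T}
X → hit
A → miss, evict D, frames {Y,X,T,A}
X → hit
Page faults: 10.

10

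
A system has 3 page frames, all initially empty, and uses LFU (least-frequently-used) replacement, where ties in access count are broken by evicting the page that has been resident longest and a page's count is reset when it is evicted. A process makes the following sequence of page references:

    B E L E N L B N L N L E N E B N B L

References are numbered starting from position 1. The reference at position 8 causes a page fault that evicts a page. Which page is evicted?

B

pos 1: B -> fault, frames {B}
pos 2: E -> fault, frames {B,E}
pos 3: L -> fault, frames {B,E,L}
pos 4: E -> hit
pos 5: N -> fault, evict B, frames {E,L,N}
pos 6: L -> hit
pos 7: B -> fault, evict N, frames {E,L,B}
pos 8: N -> fault, evict B, frames {E,L,N}
At position 8, page B is evicted.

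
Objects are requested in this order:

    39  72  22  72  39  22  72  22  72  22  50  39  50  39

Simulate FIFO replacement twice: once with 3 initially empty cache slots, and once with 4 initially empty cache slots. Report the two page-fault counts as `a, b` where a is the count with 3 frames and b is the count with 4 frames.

5, 4

3 frames: F F F . . . . . . . F F . . → 5 faults.
4 frames: F F F . . . . . . . F . . . → 4 faults.
4 < 5: adding a frame reduced faults, as is typical.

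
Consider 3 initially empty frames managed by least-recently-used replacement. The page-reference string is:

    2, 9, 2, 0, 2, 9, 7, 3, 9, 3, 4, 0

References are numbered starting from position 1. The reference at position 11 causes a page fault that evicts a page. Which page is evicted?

pos 1: 2: miss, frames {2}
pos 2: 9: miss, frames {2,9}
pos 3: 2: hit
pos 4: 0: miss, frames {9,2,0}
pos 5: 2: hit
pos 6: 9: hit
pos 7: 7: miss, evict 0, frames {2,9,7}
pos 8: 3: miss, evict 2, frames {9,7,3}
pos 9: 9: hit
pos 10: 3: hit
pos 11: 4: miss, evict 7, frames {9,3,4}
At position 11, page 7 is evicted.

7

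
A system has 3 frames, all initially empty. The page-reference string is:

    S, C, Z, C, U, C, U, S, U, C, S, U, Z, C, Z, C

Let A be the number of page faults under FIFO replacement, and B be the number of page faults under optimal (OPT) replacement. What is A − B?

Under FIFO: F F F . F . . F . F . . F . . . → 7 faults.
Under OPT: F F F . F . . . . . . . F . . . → 5 faults.
A − B = 7 − 5 = 2.

2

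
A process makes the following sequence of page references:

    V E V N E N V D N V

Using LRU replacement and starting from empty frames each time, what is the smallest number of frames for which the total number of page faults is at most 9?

2

f=1: 10 faults
f=2: 8 faults
f=3: 4 faults
f=4: 4 faults
Smallest f with faults ≤ 9 is 2.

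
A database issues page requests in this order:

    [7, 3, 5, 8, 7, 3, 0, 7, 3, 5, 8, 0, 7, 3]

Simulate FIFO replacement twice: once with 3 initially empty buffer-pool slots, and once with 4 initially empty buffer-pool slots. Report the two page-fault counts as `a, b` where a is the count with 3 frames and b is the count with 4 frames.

3 frames: F F F F F F F . . F F . F F → 11 faults.
4 frames: F F F F . . F F F F F F F F → 12 faults.
12 > 11: adding a frame increased faults — Belady's anomaly.

11, 12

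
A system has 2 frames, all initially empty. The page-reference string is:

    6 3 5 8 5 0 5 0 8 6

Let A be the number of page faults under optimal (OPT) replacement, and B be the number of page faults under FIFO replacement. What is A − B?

Under OPT: F F F F . F . . F F → 7 faults.
Under FIFO: F F F F . F F . F F → 8 faults.
A − B = 7 − 8 = -1.

-1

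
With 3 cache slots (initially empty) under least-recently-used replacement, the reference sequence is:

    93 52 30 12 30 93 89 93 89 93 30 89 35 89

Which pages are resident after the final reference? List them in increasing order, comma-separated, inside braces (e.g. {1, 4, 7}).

93 → fault, frames (93)
52 → fault, frames (93 52)
30 → fault, frames (93 52 30)
12 → fault, evict 93, frames (52 30 12)
30 → hit
93 → fault, evict 52, frames (12 30 93)
89 → fault, evict 12, frames (30 93 89)
93 → hit
89 → hit
93 → hit
30 → hit
89 → hit
35 → fault, evict 93, frames (30 89 35)
89 → hit

{30, 35, 89}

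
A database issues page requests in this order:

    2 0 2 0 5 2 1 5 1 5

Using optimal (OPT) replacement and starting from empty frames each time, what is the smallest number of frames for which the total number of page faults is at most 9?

f=1: 10 faults
f=2: 4 faults
f=3: 4 faults
f=4: 4 faults
Smallest f with faults ≤ 9 is 2.

2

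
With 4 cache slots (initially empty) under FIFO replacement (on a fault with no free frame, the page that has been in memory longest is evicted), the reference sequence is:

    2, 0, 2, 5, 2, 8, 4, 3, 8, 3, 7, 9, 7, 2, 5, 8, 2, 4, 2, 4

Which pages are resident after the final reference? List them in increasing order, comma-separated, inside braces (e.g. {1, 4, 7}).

{2, 4, 5, 8}

2: miss, frames {2}
0: miss, frames {2,0}
2: hit
5: miss, frames {2,0,5}
2: hit
8: miss, frames {2,0,5,8}
4: miss, evict 2, frames {0,5,8,4}
3: miss, evict 0, frames {5,8,4,3}
8: hit
3: hit
7: miss, evict 5, frames {8,4,3,7}
9: miss, evict 8, frames {4,3,7,9}
7: hit
2: miss, evict 4, frames {3,7,9,2}
5: miss, evict 3, frames {7,9,2,5}
8: miss, evict 7, frames {9,2,5,8}
2: hit
4: miss, evict 9, frames {2,5,8,4}
2: hit
4: hit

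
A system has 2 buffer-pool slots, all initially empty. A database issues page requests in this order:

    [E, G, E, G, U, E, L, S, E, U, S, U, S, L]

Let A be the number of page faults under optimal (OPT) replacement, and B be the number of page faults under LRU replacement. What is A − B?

Under OPT: F F . . F . F F . F . . . F → 7 faults.
Under LRU: F F . . F F F F F F F . . F → 10 faults.
A − B = 7 − 10 = -3.

-3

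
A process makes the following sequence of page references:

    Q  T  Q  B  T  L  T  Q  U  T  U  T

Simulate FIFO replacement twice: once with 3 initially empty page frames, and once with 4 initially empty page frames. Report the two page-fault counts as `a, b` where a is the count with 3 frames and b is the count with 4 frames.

3 frames: F F . F . F . F F F . . → 7 faults.
4 frames: F F . F . F . . F . . . → 5 faults.
5 < 7: adding a frame reduced faults, as is typical.

7, 5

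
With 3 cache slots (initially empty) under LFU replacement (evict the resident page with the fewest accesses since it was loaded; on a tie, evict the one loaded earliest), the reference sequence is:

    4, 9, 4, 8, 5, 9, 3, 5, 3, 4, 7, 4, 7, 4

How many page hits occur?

6

4: fault, frames (4)
9: fault, frames (4 9)
4: hit
8: fault, frames (4 9 8)
5: fault, evict 9, frames (4 8 5)
9: fault, evict 8, frames (4 5 9)
3: fault, evict 5, frames (4 9 3)
5: fault, evict 9, frames (4 3 5)
3: hit
4: hit
7: fault, evict 5, frames (4 3 7)
4: hit
7: hit
4: hit
Hits: 6.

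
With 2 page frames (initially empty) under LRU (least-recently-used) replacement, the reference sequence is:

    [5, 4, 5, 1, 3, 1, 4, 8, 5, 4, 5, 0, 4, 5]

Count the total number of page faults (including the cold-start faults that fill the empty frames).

11

5 -> fault, frames {5}
4 -> fault, frames {5,4}
5 -> hit
1 -> fault, evict 4, frames {5,1}
3 -> fault, evict 5, frames {1,3}
1 -> hit
4 -> fault, evict 3, frames {1,4}
8 -> fault, evict 1, frames {4,8}
5 -> fault, evict 4, frames {8,5}
4 -> fault, evict 8, frames {5,4}
5 -> hit
0 -> fault, evict 4, frames {5,0}
4 -> fault, evict 5, frames {0,4}
5 -> fault, evict 0, frames {4,5}
Page faults: 11.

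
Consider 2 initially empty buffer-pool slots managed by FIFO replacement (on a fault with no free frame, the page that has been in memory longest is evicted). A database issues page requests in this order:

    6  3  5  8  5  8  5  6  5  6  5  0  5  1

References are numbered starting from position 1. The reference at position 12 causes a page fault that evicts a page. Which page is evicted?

pos 1: 6 → fault, frames (6)
pos 2: 3 → fault, frames (6 3)
pos 3: 5 → fault, evict 6, frames (3 5)
pos 4: 8 → fault, evict 3, frames (5 8)
pos 5: 5 → hit
pos 6: 8 → hit
pos 7: 5 → hit
pos 8: 6 → fault, evict 5, frames (8 6)
pos 9: 5 → fault, evict 8, frames (6 5)
pos 10: 6 → hit
pos 11: 5 → hit
pos 12: 0 → fault, evict 6, frames (5 0)
At position 12, page 6 is evicted.

6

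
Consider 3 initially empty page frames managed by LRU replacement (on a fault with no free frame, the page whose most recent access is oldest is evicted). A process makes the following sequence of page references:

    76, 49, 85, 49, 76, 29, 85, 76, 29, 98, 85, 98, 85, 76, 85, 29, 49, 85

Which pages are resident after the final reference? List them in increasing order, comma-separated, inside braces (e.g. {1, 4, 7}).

76: miss, frames {76}
49: miss, frames {76,49}
85: miss, frames {76,49,85}
49: hit
76: hit
29: miss, evict 85, frames {49,76,29}
85: miss, evict 49, frames {76,29,85}
76: hit
29: hit
98: miss, evict 85, frames {76,29,98}
85: miss, evict 76, frames {29,98,85}
98: hit
85: hit
76: miss, evict 29, frames {98,85,76}
85: hit
29: miss, evict 98, frames {76,85,29}
49: miss, evict 76, frames {85,29,49}
85: hit

{29, 49, 85}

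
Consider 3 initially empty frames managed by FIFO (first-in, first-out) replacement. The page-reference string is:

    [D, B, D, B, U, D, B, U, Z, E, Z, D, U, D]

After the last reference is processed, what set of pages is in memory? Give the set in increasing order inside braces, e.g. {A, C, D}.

D → miss, frames {D}
B → miss, frames {D,B}
D → hit
B → hit
U → miss, frames {D,B,U}
D → hit
B → hit
U → hit
Z → miss, evict D, frames {B,U,Z}
E → miss, evict B, frames {U,Z,E}
Z → hit
D → miss, evict U, frames {Z,E,D}
U → miss, evict Z, frames {E,D,U}
D → hit

{D, E, U}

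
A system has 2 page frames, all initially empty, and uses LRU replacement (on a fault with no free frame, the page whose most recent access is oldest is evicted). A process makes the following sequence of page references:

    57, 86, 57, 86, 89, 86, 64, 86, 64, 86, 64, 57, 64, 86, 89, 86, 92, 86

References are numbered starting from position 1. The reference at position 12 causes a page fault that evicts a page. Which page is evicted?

pos 1: 57: fault, frames {57}
pos 2: 86: fault, frames {57,86}
pos 3: 57: hit
pos 4: 86: hit
pos 5: 89: fault, evict 57, frames {86,89}
pos 6: 86: hit
pos 7: 64: fault, evict 89, frames {86,64}
pos 8: 86: hit
pos 9: 64: hit
pos 10: 86: hit
pos 11: 64: hit
pos 12: 57: fault, evict 86, frames {64,57}
At position 12, page 86 is evicted.

86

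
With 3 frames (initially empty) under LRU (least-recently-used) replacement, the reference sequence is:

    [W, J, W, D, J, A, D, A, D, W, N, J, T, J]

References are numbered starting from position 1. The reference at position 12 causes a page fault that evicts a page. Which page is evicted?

D

pos 1: W → miss, frames (W)
pos 2: J → miss, frames (W J)
pos 3: W → hit
pos 4: D → miss, frames (J W D)
pos 5: J → hit
pos 6: A → miss, evict W, frames (D J A)
pos 7: D → hit
pos 8: A → hit
pos 9: D → hit
pos 10: W → miss, evict J, frames (A D W)
pos 11: N → miss, evict A, frames (D W N)
pos 12: J → miss, evict D, frames (W N J)
At position 12, page D is evicted.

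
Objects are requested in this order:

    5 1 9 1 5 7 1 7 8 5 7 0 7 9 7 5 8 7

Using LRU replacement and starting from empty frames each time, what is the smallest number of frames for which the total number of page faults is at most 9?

f=1: 18 faults
f=2: 14 faults
f=3: 10 faults
f=4: 8 faults
f=5: 7 faults
f=6: 6 faults
Smallest f with faults ≤ 9 is 4.

4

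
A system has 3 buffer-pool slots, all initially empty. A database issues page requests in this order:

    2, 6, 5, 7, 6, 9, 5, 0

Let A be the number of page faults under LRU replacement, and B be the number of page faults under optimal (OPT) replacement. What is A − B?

1

Under LRU: F F F F . F F F → 7 faults.
Under OPT: F F F F . F . F → 6 faults.
A − B = 7 − 6 = 1.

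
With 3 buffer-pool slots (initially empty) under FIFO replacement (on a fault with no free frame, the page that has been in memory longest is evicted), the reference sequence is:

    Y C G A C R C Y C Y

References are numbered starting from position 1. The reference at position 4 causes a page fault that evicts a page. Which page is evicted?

Y

pos 1: Y -> fault, frames {Y}
pos 2: C -> fault, frames {Y,C}
pos 3: G -> fault, frames {Y,C,G}
pos 4: A -> fault, evict Y, frames {C,G,A}
At position 4, page Y is evicted.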